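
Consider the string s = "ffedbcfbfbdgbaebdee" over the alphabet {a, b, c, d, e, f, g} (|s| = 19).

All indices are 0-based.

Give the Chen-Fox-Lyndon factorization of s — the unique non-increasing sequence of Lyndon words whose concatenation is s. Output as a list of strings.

["f", "f", "e", "d", "bcfbfbdg", "b", "aebdee"]

emit factor 1: 'f' (i=0, period=1)
emit factor 2: 'f' (i=1, period=1)
emit factor 3: 'e' (i=2, period=1)
emit factor 4: 'd' (i=3, period=1)
emit factor 5: 'bcfbfbdg' (i=4, period=8)
emit factor 6: 'b' (i=12, period=1)
emit factor 7: 'aebdee' (i=13, period=6)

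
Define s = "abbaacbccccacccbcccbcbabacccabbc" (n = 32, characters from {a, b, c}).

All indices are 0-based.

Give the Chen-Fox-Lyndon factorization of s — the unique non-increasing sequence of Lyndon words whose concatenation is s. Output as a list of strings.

["abb", "aacbccccacccbcccbcbabacccabbc"]

emit factor 1: 'abb' (i=0, period=3)
emit factor 2: 'aacbccccacccbcccbcbabacccabbc' (i=3, period=29)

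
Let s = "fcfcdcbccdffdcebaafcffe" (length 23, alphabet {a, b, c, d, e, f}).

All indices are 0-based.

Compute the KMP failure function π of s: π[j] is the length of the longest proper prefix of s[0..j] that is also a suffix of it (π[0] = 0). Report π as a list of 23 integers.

[0, 0, 1, 2, 0, 0, 0, 0, 0, 0, 1, 1, 0, 0, 0, 0, 0, 0, 1, 2, 3, 1, 0]

π[0] = 0
j=1 s[j]='c': π[1]=0 (border '')
j=2 s[j]='f': π[2]=1 (border 'f')
j=3 s[j]='c': π[3]=2 (border 'fc')
j=4 s[j]='d': k: 2→0; π[4]=0 (border '')
j=5 s[j]='c': π[5]=0 (border '')
j=6 s[j]='b': π[6]=0 (border '')
j=7 s[j]='c': π[7]=0 (border '')
j=8 s[j]='c': π[8]=0 (border '')
j=9 s[j]='d': π[9]=0 (border '')
j=10 s[j]='f': π[10]=1 (border 'f')
j=11 s[j]='f': k: 1→0; π[11]=1 (border 'f')
j=12 s[j]='d': k: 1→0; π[12]=0 (border '')
j=13 s[j]='c': π[13]=0 (border '')
j=14 s[j]='e': π[14]=0 (border '')
j=15 s[j]='b': π[15]=0 (border '')
j=16 s[j]='a': π[16]=0 (border '')
j=17 s[j]='a': π[17]=0 (border '')
j=18 s[j]='f': π[18]=1 (border 'f')
j=19 s[j]='c': π[19]=2 (border 'fc')
j=20 s[j]='f': π[20]=3 (border 'fcf')
j=21 s[j]='f': k: 3→1→0; π[21]=1 (border 'f')
j=22 s[j]='e': k: 1→0; π[22]=0 (border '')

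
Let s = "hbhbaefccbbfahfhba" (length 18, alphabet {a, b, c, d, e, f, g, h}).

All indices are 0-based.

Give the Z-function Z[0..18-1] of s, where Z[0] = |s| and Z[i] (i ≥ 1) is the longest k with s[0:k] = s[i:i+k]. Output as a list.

[18, 0, 2, 0, 0, 0, 0, 0, 0, 0, 0, 0, 0, 1, 0, 2, 0, 0]

Z[0]=18
i=1: i≥r, start 0; Z[1]=0
i=2: i≥r, start 0; Z[2]=2 grow→box=[2,4)
i=3: min(r-i=1, Z[1]=0)=0; Z[3]=0
i=4: i≥r, start 0; Z[4]=0
i=5: i≥r, start 0; Z[5]=0
i=6: i≥r, start 0; Z[6]=0
i=7: i≥r, start 0; Z[7]=0
i=8: i≥r, start 0; Z[8]=0
i=9: i≥r, start 0; Z[9]=0
i=10: i≥r, start 0; Z[10]=0
i=11: i≥r, start 0; Z[11]=0
i=12: i≥r, start 0; Z[12]=0
i=13: i≥r, start 0; Z[13]=1 grow→box=[13,14)
i=14: i≥r, start 0; Z[14]=0
i=15: i≥r, start 0; Z[15]=2 grow→box=[15,17)
i=16: min(r-i=1, Z[1]=0)=0; Z[16]=0
i=17: i≥r, start 0; Z[17]=0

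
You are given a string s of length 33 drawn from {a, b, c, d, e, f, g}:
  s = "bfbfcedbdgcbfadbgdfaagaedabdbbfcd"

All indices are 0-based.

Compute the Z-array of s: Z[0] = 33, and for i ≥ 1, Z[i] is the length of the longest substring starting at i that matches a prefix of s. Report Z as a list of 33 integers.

Z[0]=33
i=1: outside box; Z[1]=0
i=2: outside box; Z[2]=2 grow→box=[2,4)
i=3: min(r-i=1, Z[1]=0)=0; Z[3]=0
i=4: outside box; Z[4]=0
i=5: outside box; Z[5]=0
i=6: outside box; Z[6]=0
i=7: outside box; Z[7]=1 grow→box=[7,8)
i=8: outside box; Z[8]=0
i=9: outside box; Z[9]=0
i=10: outside box; Z[10]=0
i=11: outside box; Z[11]=2 grow→box=[11,13)
i=12: min(r-i=1, Z[1]=0)=0; Z[12]=0
i=13: outside box; Z[13]=0
i=14: outside box; Z[14]=0
i=15: outside box; Z[15]=1 grow→box=[15,16)
i=16: outside box; Z[16]=0
i=17: outside box; Z[17]=0
i=18: outside box; Z[18]=0
i=19: outside box; Z[19]=0
i=20: outside box; Z[20]=0
i=21: outside box; Z[21]=0
i=22: outside box; Z[22]=0
i=23: outside box; Z[23]=0
i=24: outside box; Z[24]=0
i=25: outside box; Z[25]=0
i=26: outside box; Z[26]=1 grow→box=[26,27)
i=27: outside box; Z[27]=0
i=28: outside box; Z[28]=1 grow→box=[28,29)
i=29: outside box; Z[29]=2 grow→box=[29,31)
i=30: min(r-i=1, Z[1]=0)=0; Z[30]=0
i=31: outside box; Z[31]=0
i=32: outside box; Z[32]=0

[33, 0, 2, 0, 0, 0, 0, 1, 0, 0, 0, 2, 0, 0, 0, 1, 0, 0, 0, 0, 0, 0, 0, 0, 0, 0, 1, 0, 1, 2, 0, 0, 0]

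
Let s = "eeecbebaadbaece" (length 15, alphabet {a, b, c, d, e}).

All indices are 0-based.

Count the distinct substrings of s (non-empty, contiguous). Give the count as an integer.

rank→(start, suffix):
  0 → (7, 'aadbaece')
  1 → (8, 'adbaece')
  2 → (11, 'aece')
  3 → (6, 'baadbaece')
  4 → (10, 'baece')
  5 → (4, 'bebaadbaece')
  6 → (3, 'cbebaadbaece')
  7 → (13, 'ce')
  8 → (9, 'dbaece')
  9 → (14, 'e')
  10 → (5, 'ebaadbaece')
  11 → (2, 'ecbebaadbaece')
  12 → (12, 'ece')
  13 → (1, 'eecbebaadbaece')
  14 → (0, 'eeecbebaadbaece')

SA = [7, 8, 11, 6, 10, 4, 3, 13, 9, 14, 5, 2, 12, 1, 0]
rank  pair      lcp
   1  s[7:],s[8:]  1  'a'
   2  s[8:],s[11:]  1  'a'
   3  s[11:],s[6:]  0  ''
   4  s[6:],s[10:]  2  'ba'
   5  s[10:],s[4:]  1  'b'
   6  s[4:],s[3:]  0  ''
   7  s[3:],s[13:]  1  'c'
   8  s[13:],s[9:]  0  ''
   9  s[9:],s[14:]  0  ''
  10  s[14:],s[5:]  1  'e'
  11  s[5:],s[2:]  1  'e'
  12  s[2:],s[12:]  2  'ec'
  13  s[12:],s[1:]  1  'e'
  14  s[1:],s[0:]  2  'ee'

n(n+1)/2 = 15·16/2 = 120
Σ LCP = 0 + 1 + 1 + 0 + 2 + 1 + 0 + 1 + 0 + 0 + 1 + 1 + 2 + 1 + 2 = 13
distinct = 120 − 13 = 107

107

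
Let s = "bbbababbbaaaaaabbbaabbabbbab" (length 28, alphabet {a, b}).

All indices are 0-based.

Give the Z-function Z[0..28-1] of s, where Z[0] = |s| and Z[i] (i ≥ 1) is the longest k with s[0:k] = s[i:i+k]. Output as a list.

Z[0]=28
i=1: fresh scan; Z[1]=2 extend→box=[1,3)
i=2: min(r-i=1, Z[1]=2)=1; Z[2]=1
i=3: fresh scan; Z[3]=0
i=4: fresh scan; Z[4]=1 extend→box=[4,5)
i=5: fresh scan; Z[5]=0
i=6: fresh scan; Z[6]=4 extend→box=[6,10)
i=7: min(r-i=3, Z[1]=2)=2; Z[7]=2
i=8: min(r-i=2, Z[2]=1)=1; Z[8]=1
i=9: min(r-i=1, Z[3]=0)=0; Z[9]=0
i=10: fresh scan; Z[10]=0
i=11: fresh scan; Z[11]=0
i=12: fresh scan; Z[12]=0
i=13: fresh scan; Z[13]=0
i=14: fresh scan; Z[14]=0
i=15: fresh scan; Z[15]=4 extend→box=[15,19)
i=16: min(r-i=3, Z[1]=2)=2; Z[16]=2
i=17: min(r-i=2, Z[2]=1)=1; Z[17]=1
i=18: min(r-i=1, Z[3]=0)=0; Z[18]=0
i=19: fresh scan; Z[19]=0
i=20: fresh scan; Z[20]=2 extend→box=[20,22)
i=21: min(r-i=1, Z[1]=2)=1; Z[21]=1
i=22: fresh scan; Z[22]=0
i=23: fresh scan; Z[23]=5 extend→box=[23,28)
i=24: min(r-i=4, Z[1]=2)=2; Z[24]=2
i=25: min(r-i=3, Z[2]=1)=1; Z[25]=1
i=26: min(r-i=2, Z[3]=0)=0; Z[26]=0
i=27: min(r-i=1, Z[4]=1)=1; Z[27]=1

[28, 2, 1, 0, 1, 0, 4, 2, 1, 0, 0, 0, 0, 0, 0, 4, 2, 1, 0, 0, 2, 1, 0, 5, 2, 1, 0, 1]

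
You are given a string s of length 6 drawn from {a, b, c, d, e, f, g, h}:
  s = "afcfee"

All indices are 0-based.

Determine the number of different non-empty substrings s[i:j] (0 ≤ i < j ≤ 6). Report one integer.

sorted suffixes:
  #0 SA[0]=0  'afcfee'
  #1 SA[1]=2  'cfee'
  #2 SA[2]=5  'e'
  #3 SA[3]=4  'ee'
  #4 SA[4]=1  'fcfee'
  #5 SA[5]=3  'fee'

SA = [0, 2, 5, 4, 1, 3]
i: (SA[i-1],SA[i]) lcp shared
  1: (0,2) 0 ''
  2: (2,5) 0 ''
  3: (5,4) 1 'e'
  4: (4,1) 0 ''
  5: (1,3) 1 'f'

n(n+1)/2 = 6·7/2 = 21
Σ LCP = 0 + 0 + 0 + 1 + 0 + 1 = 2
distinct = 21 − 2 = 19

19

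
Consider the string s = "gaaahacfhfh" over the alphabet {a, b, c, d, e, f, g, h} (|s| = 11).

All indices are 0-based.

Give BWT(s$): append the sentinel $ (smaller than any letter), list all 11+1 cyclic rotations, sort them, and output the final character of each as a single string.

rank  rotation      last
    0  $gaaahacfhfh  h
    1  aaahacfhfh$g  g
    2  aahacfhfh$ga  a
    3  acfhfh$gaaah  h
    4  ahacfhfh$gaa  a
    5  cfhfh$gaaaha  a
    6  fh$gaaahacfh  h
    7  fhfh$gaaahac  c
    8  gaaahacfhfh$  $
    9  h$gaaahacfhf  f
   10  hacfhfh$gaaa  a
   11  hfh$gaaahacf  f

hgahaahc$faf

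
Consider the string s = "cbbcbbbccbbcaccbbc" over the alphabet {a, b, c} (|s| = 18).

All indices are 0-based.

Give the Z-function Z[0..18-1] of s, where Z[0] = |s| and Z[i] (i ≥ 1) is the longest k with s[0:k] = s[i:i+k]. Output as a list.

[18, 0, 0, 3, 0, 0, 0, 1, 4, 0, 0, 1, 0, 1, 4, 0, 0, 1]

Z[0]=18
i=1: fresh scan; Z[1]=0
i=2: fresh scan; Z[2]=0
i=3: fresh scan; Z[3]=3 extend→box=[3,6)
i=4: min(r-i=2, Z[1]=0)=0; Z[4]=0
i=5: min(r-i=1, Z[2]=0)=0; Z[5]=0
i=6: fresh scan; Z[6]=0
i=7: fresh scan; Z[7]=1 extend→box=[7,8)
i=8: fresh scan; Z[8]=4 extend→box=[8,12)
i=9: min(r-i=3, Z[1]=0)=0; Z[9]=0
i=10: min(r-i=2, Z[2]=0)=0; Z[10]=0
i=11: min(r-i=1, Z[3]=3)=1; Z[11]=1
i=12: fresh scan; Z[12]=0
i=13: fresh scan; Z[13]=1 extend→box=[13,14)
i=14: fresh scan; Z[14]=4 extend→box=[14,18)
i=15: min(r-i=3, Z[1]=0)=0; Z[15]=0
i=16: min(r-i=2, Z[2]=0)=0; Z[16]=0
i=17: min(r-i=1, Z[3]=3)=1; Z[17]=1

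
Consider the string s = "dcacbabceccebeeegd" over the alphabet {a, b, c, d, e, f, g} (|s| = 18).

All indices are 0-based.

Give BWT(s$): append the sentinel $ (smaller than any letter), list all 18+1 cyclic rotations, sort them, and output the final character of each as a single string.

dbccaedaecbg$ccbeee

rank  rotation             last
    0  $dcacbabceccebeeegd  d
    1  abceccebeeegd$dcacb  b
    2  acbabceccebeeegd$dc  c
    3  babceccebeeegd$dcac  c
    4  bceccebeeegd$dcacba  a
    5  beeegd$dcacbabcecce  e
    6  cacbabceccebeeegd$d  d
    7  cbabceccebeeegd$dca  a
    8  ccebeeegd$dcacbabce  e
    9  cebeeegd$dcacbabcec  c
   10  ceccebeeegd$dcacbab  b
   11  d$dcacbabceccebeeeg  g
   12  dcacbabceccebeeegd$  $
   13  ebeeegd$dcacbabcecc  c
   14  eccebeeegd$dcacbabc  c
   15  eeegd$dcacbabcecceb  b
   16  eegd$dcacbabceccebe  e
   17  egd$dcacbabceccebee  e
   18  gd$dcacbabceccebeee  e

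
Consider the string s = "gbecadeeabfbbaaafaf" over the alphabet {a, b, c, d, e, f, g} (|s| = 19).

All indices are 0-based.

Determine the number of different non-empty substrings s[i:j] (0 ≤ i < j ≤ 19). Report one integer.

176

rank→(start, suffix):
  0 → (13, 'aaafaf')
  1 → (14, 'aafaf')
  2 → (8, 'abfbbaaafaf')
  3 → (4, 'adeeabfbbaaafaf')
  4 → (17, 'af')
  5 → (15, 'afaf')
  6 → (12, 'baaafaf')
  7 → (11, 'bbaaafaf')
  8 → (1, 'becadeeabfbbaaafaf')
  9 → (9, 'bfbbaaafaf')
  10 → (3, 'cadeeabfbbaaafaf')
  11 → (5, 'deeabfbbaaafaf')
  12 → (7, 'eabfbbaaafaf')
  13 → (2, 'ecadeeabfbbaaafaf')
  14 → (6, 'eeabfbbaaafaf')
  15 → (18, 'f')
  16 → (16, 'faf')
  17 → (10, 'fbbaaafaf')
  18 → (0, 'gbecadeeabfbbaaafaf')

SA = [13, 14, 8, 4, 17, 15, 12, 11, 1, 9, 3, 5, 7, 2, 6, 18, 16, 10, 0]
i: (SA[i-1],SA[i]) lcp shared
  1: (13,14) 2 'aa'
  2: (14,8) 1 'a'
  3: (8,4) 1 'a'
  4: (4,17) 1 'a'
  5: (17,15) 2 'af'
  6: (15,12) 0 ''
  7: (12,11) 1 'b'
  8: (11,1) 1 'b'
  9: (1,9) 1 'b'
  10: (9,3) 0 ''
  11: (3,5) 0 ''
  12: (5,7) 0 ''
  13: (7,2) 1 'e'
  14: (2,6) 1 'e'
  15: (6,18) 0 ''
  16: (18,16) 1 'f'
  17: (16,10) 1 'f'
  18: (10,0) 0 ''

n(n+1)/2 = 19·20/2 = 190
Σ LCP = 0 + 2 + 1 + 1 + 1 + 2 + 0 + 1 + 1 + 1 + 0 + 0 + 0 + 1 + 1 + 0 + 1 + 1 + 0 = 14
distinct = 190 − 14 = 176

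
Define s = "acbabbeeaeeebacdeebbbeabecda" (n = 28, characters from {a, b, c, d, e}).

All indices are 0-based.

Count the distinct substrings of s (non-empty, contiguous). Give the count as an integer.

sorted suffixes:
  #0 SA[0]=27  'a'
  #1 SA[1]=3  'abbeeaeeebacdeebbbeabecda'
  #2 SA[2]=22  'abecda'
  #3 SA[3]=0  'acbabbeeaeeebacdeebbbeabecda'
  #4 SA[4]=13  'acdeebbbeabecda'
  #5 SA[5]=8  'aeeebacdeebbbeabecda'
  #6 SA[6]=2  'babbeeaeeebacdeebbbeabecda'
  #7 SA[7]=12  'bacdeebbbeabecda'
  #8 SA[8]=18  'bbbeabecda'
  #9 SA[9]=19  'bbeabecda'
  #10 SA[10]=4  'bbeeaeeebacdeebbbeabecda'
  #11 SA[11]=20  'beabecda'
  #12 SA[12]=23  'becda'
  #13 SA[13]=5  'beeaeeebacdeebbbeabecda'
  #14 SA[14]=1  'cbabbeeaeeebacdeebbbeabecda'
  #15 SA[15]=25  'cda'
  #16 SA[16]=14  'cdeebbbeabecda'
  #17 SA[17]=26  'da'
  #18 SA[18]=15  'deebbbeabecda'
  #19 SA[19]=21  'eabecda'
  #20 SA[20]=7  'eaeeebacdeebbbeabecda'
  #21 SA[21]=11  'ebacdeebbbeabecda'
  #22 SA[22]=17  'ebbbeabecda'
  #23 SA[23]=24  'ecda'
  #24 SA[24]=6  'eeaeeebacdeebbbeabecda'
  #25 SA[25]=10  'eebacdeebbbeabecda'
  #26 SA[26]=16  'eebbbeabecda'
  #27 SA[27]=9  'eeebacdeebbbeabecda'

SA = [27, 3, 22, 0, 13, 8, 2, 12, 18, 19, 4, 20, 23, 5, 1, 25, 14, 26, 15, 21, 7, 11, 17, 24, 6, 10, 16, 9]
[i] adj suffixes → lcp
  [1] 27/3 → 1 ('a')
  [2] 3/22 → 2 ('ab')
  [3] 22/0 → 1 ('a')
  [4] 0/13 → 2 ('ac')
  [5] 13/8 → 1 ('a')
  [6] 8/2 → 0 ('')
  [7] 2/12 → 2 ('ba')
  [8] 12/18 → 1 ('b')
  [9] 18/19 → 2 ('bb')
  [10] 19/4 → 3 ('bbe')
  [11] 4/20 → 1 ('b')
  [12] 20/23 → 2 ('be')
  [13] 23/5 → 2 ('be')
  [14] 5/1 → 0 ('')
  [15] 1/25 → 1 ('c')
  [16] 25/14 → 2 ('cd')
  [17] 14/26 → 0 ('')
  [18] 26/15 → 1 ('d')
  [19] 15/21 → 0 ('')
  [20] 21/7 → 2 ('ea')
  [21] 7/11 → 1 ('e')
  [22] 11/17 → 2 ('eb')
  [23] 17/24 → 1 ('e')
  [24] 24/6 → 1 ('e')
  [25] 6/10 → 2 ('ee')
  [26] 10/16 → 3 ('eeb')
  [27] 16/9 → 2 ('ee')

n(n+1)/2 = 28·29/2 = 406
Σ LCP = 0 + 1 + 2 + 1 + 2 + 1 + 0 + 2 + 1 + 2 + 3 + 1 + 2 + 2 + 0 + 1 + 2 + 0 + 1 + 0 + 2 + 1 + 2 + 1 + 1 + 2 + 3 + 2 = 38
distinct = 406 − 38 = 368

368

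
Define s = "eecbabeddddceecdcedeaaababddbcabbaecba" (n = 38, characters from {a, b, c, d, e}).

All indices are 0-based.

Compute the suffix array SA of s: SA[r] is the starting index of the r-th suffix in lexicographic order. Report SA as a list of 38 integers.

rank | idx | suffix
   0 |  37 | a
   1 |  20 | aaababddbcabbaecba
   2 |  21 | aababddbcabbaecba
   3 |  22 | ababddbcabbaecba
   4 |  30 | abbaecba
   5 |  24 | abddbcabbaecba
   6 |   4 | abeddddceecdcedeaaababddbcabbaecba
   7 |  33 | aecba
   8 |  36 | ba
   9 |  23 | babddbcabbaecba
  10 |   3 | babeddddceecdcedeaaababddbcabbaecba
  11 |  32 | baecba
  12 |  31 | bbaecba
  13 |  28 | bcabbaecba
  14 |  25 | bddbcabbaecba
  15 |   5 | beddddceecdcedeaaababddbcabbaecba
  16 |  29 | cabbaecba
  17 |  35 | cba
  18 |   2 | cbabeddddceecdcedeaaababddbcabbaecba
  19 |  14 | cdcedeaaababddbcabbaecba
  20 |  16 | cedeaaababddbcabbaecba
  21 |  11 | ceecdcedeaaababddbcabbaecba
  22 |  27 | dbcabbaecba
  23 |  15 | dcedeaaababddbcabbaecba
  24 |  10 | dceecdcedeaaababddbcabbaecba
  25 |  26 | ddbcabbaecba
  26 |   9 | ddceecdcedeaaababddbcabbaecba
  27 |   8 | dddceecdcedeaaababddbcabbaecba
  28 |   7 | ddddceecdcedeaaababddbcabbaecba
  29 |  18 | deaaababddbcabbaecba
  30 |  19 | eaaababddbcabbaecba
  31 |  34 | ecba
  32 |   1 | ecbabeddddceecdcedeaaababddbcabbaecba
  33 |  13 | ecdcedeaaababddbcabbaecba
  34 |   6 | eddddceecdcedeaaababddbcabbaecba
  35 |  17 | edeaaababddbcabbaecba
  36 |   0 | eecbabeddddceecdcedeaaababddbcabbaecba
  37 |  12 | eecdcedeaaababddbcabbaecba

[37, 20, 21, 22, 30, 24, 4, 33, 36, 23, 3, 32, 31, 28, 25, 5, 29, 35, 2, 14, 16, 11, 27, 15, 10, 26, 9, 8, 7, 18, 19, 34, 1, 13, 6, 17, 0, 12]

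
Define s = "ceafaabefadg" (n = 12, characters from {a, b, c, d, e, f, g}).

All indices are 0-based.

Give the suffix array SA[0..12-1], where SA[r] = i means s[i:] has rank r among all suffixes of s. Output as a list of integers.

[4, 5, 9, 2, 6, 0, 10, 1, 7, 3, 8, 11]

rank→(start, suffix):
  0 → (4, 'aabefadg')
  1 → (5, 'abefadg')
  2 → (9, 'adg')
  3 → (2, 'afaabefadg')
  4 → (6, 'befadg')
  5 → (0, 'ceafaabefadg')
  6 → (10, 'dg')
  7 → (1, 'eafaabefadg')
  8 → (7, 'efadg')
  9 → (3, 'faabefadg')
  10 → (8, 'fadg')
  11 → (11, 'g')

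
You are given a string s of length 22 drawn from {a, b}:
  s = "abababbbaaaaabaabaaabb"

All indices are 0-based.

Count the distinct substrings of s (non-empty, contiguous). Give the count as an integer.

197

rank→(start, suffix):
  0 → (8, 'aaaaabaabaaabb')
  1 → (9, 'aaaabaabaaabb')
  2 → (10, 'aaabaabaaabb')
  3 → (17, 'aaabb')
  4 → (14, 'aabaaabb')
  5 → (11, 'aabaabaaabb')
  6 → (18, 'aabb')
  7 → (15, 'abaaabb')
  8 → (12, 'abaabaaabb')
  9 → (0, 'abababbbaaaaabaabaaabb')
  10 → (2, 'ababbbaaaaabaabaaabb')
  11 → (19, 'abb')
  12 → (4, 'abbbaaaaabaabaaabb')
  13 → (21, 'b')
  14 → (7, 'baaaaabaabaaabb')
  15 → (16, 'baaabb')
  16 → (13, 'baabaaabb')
  17 → (1, 'bababbbaaaaabaabaaabb')
  18 → (3, 'babbbaaaaabaabaaabb')
  19 → (20, 'bb')
  20 → (6, 'bbaaaaabaabaaabb')
  21 → (5, 'bbbaaaaabaabaaabb')

SA = [8, 9, 10, 17, 14, 11, 18, 15, 12, 0, 2, 19, 4, 21, 7, 16, 13, 1, 3, 20, 6, 5]
i: (SA[i-1],SA[i]) lcp shared
  1: (8,9) 4 'aaaa'
  2: (9,10) 3 'aaa'
  3: (10,17) 4 'aaab'
  4: (17,14) 2 'aa'
  5: (14,11) 5 'aabaa'
  6: (11,18) 3 'aab'
  7: (18,15) 1 'a'
  8: (15,12) 4 'abaa'
  9: (12,0) 3 'aba'
  10: (0,2) 4 'abab'
  11: (2,19) 2 'ab'
  12: (19,4) 3 'abb'
  13: (4,21) 0 ''
  14: (21,7) 1 'b'
  15: (7,16) 4 'baaa'
  16: (16,13) 3 'baa'
  17: (13,1) 2 'ba'
  18: (1,3) 3 'bab'
  19: (3,20) 1 'b'
  20: (20,6) 2 'bb'
  21: (6,5) 2 'bb'

n(n+1)/2 = 22·23/2 = 253
Σ LCP = 0 + 4 + 3 + 4 + 2 + 5 + 3 + 1 + 4 + 3 + 4 + 2 + 3 + 0 + 1 + 4 + 3 + 2 + 3 + 1 + 2 + 2 = 56
distinct = 253 − 56 = 197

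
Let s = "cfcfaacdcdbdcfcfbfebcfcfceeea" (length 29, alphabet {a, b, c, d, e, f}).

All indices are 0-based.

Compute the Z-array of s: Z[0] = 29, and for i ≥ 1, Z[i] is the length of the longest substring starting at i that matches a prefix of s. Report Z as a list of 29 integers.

Z[0]=29
i=1: outside box; Z[1]=0
i=2: outside box; Z[2]=2 grow→box=[2,4)
i=3: min(r-i=1, Z[1]=0)=0; Z[3]=0
i=4: outside box; Z[4]=0
i=5: outside box; Z[5]=0
i=6: outside box; Z[6]=1 grow→box=[6,7)
i=7: outside box; Z[7]=0
i=8: outside box; Z[8]=1 grow→box=[8,9)
i=9: outside box; Z[9]=0
i=10: outside box; Z[10]=0
i=11: outside box; Z[11]=0
i=12: outside box; Z[12]=4 grow→box=[12,16)
i=13: min(r-i=3, Z[1]=0)=0; Z[13]=0
i=14: min(r-i=2, Z[2]=2)=2; Z[14]=2
i=15: min(r-i=1, Z[3]=0)=0; Z[15]=0
i=16: outside box; Z[16]=0
i=17: outside box; Z[17]=0
i=18: outside box; Z[18]=0
i=19: outside box; Z[19]=0
i=20: outside box; Z[20]=4 grow→box=[20,24)
i=21: min(r-i=3, Z[1]=0)=0; Z[21]=0
i=22: min(r-i=2, Z[2]=2)=2; Z[22]=3 grow→box=[22,25)
i=23: min(r-i=2, Z[1]=0)=0; Z[23]=0
i=24: min(r-i=1, Z[2]=2)=1; Z[24]=1
i=25: outside box; Z[25]=0
i=26: outside box; Z[26]=0
i=27: outside box; Z[27]=0
i=28: outside box; Z[28]=0

[29, 0, 2, 0, 0, 0, 1, 0, 1, 0, 0, 0, 4, 0, 2, 0, 0, 0, 0, 0, 4, 0, 3, 0, 1, 0, 0, 0, 0]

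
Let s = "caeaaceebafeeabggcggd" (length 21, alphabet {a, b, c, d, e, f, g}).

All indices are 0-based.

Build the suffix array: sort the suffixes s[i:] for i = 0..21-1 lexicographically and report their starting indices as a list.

rank | idx | suffix
   0 |   3 | aaceebafeeabggcggd
   1 |  13 | abggcggd
   2 |   4 | aceebafeeabggcggd
   3 |   1 | aeaaceebafeeabggcggd
   4 |   9 | afeeabggcggd
   5 |   8 | bafeeabggcggd
   6 |  14 | bggcggd
   7 |   0 | caeaaceebafeeabggcggd
   8 |   5 | ceebafeeabggcggd
   9 |  17 | cggd
  10 |  20 | d
  11 |   2 | eaaceebafeeabggcggd
  12 |  12 | eabggcggd
  13 |   7 | ebafeeabggcggd
  14 |  11 | eeabggcggd
  15 |   6 | eebafeeabggcggd
  16 |  10 | feeabggcggd
  17 |  16 | gcggd
  18 |  19 | gd
  19 |  15 | ggcggd
  20 |  18 | ggd

[3, 13, 4, 1, 9, 8, 14, 0, 5, 17, 20, 2, 12, 7, 11, 6, 10, 16, 19, 15, 18]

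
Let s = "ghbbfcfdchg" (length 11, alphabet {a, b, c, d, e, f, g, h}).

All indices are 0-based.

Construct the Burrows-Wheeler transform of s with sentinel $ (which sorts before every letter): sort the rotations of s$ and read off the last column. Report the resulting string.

rank  rotation      last
    0  $ghbbfcfdchg  g
    1  bbfcfdchg$gh  h
    2  bfcfdchg$ghb  b
    3  cfdchg$ghbbf  f
    4  chg$ghbbfcfd  d
    5  dchg$ghbbfcf  f
    6  fcfdchg$ghbb  b
    7  fdchg$ghbbfc  c
    8  g$ghbbfcfdch  h
    9  ghbbfcfdchg$  $
   10  hbbfcfdchg$g  g
   11  hg$ghbbfcfdc  c

ghbfdfbch$gc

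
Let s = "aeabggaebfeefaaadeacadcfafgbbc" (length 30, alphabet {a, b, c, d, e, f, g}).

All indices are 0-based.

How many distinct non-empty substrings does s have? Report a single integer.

437

rank | idx | suffix
   0 |  13 | aaadeacadcfafgbbc
   1 |  14 | aadeacadcfafgbbc
   2 |   2 | abggaebfeefaaadeacadcfafgbbc
   3 |  18 | acadcfafgbbc
   4 |  20 | adcfafgbbc
   5 |  15 | adeacadcfafgbbc
   6 |   0 | aeabggaebfeefaaadeacadcfafgbbc
   7 |   6 | aebfeefaaadeacadcfafgbbc
   8 |  24 | afgbbc
   9 |  27 | bbc
  10 |  28 | bc
  11 |   8 | bfeefaaadeacadcfafgbbc
  12 |   3 | bggaebfeefaaadeacadcfafgbbc
  13 |  29 | c
  14 |  19 | cadcfafgbbc
  15 |  22 | cfafgbbc
  16 |  21 | dcfafgbbc
  17 |  16 | deacadcfafgbbc
  18 |   1 | eabggaebfeefaaadeacadcfafgbbc
  19 |  17 | eacadcfafgbbc
  20 |   7 | ebfeefaaadeacadcfafgbbc
  21 |  10 | eefaaadeacadcfafgbbc
  22 |  11 | efaaadeacadcfafgbbc
  23 |  12 | faaadeacadcfafgbbc
  24 |  23 | fafgbbc
  25 |   9 | feefaaadeacadcfafgbbc
  26 |  25 | fgbbc
  27 |   5 | gaebfeefaaadeacadcfafgbbc
  28 |  26 | gbbc
  29 |   4 | ggaebfeefaaadeacadcfafgbbc

SA = [13, 14, 2, 18, 20, 15, 0, 6, 24, 27, 28, 8, 3, 29, 19, 22, 21, 16, 1, 17, 7, 10, 11, 12, 23, 9, 25, 5, 26, 4]
rank  pair      lcp
   1  s[13:],s[14:]  2  'aa'
   2  s[14:],s[2:]  1  'a'
   3  s[2:],s[18:]  1  'a'
   4  s[18:],s[20:]  1  'a'
   5  s[20:],s[15:]  2  'ad'
   6  s[15:],s[0:]  1  'a'
   7  s[0:],s[6:]  2  'ae'
   8  s[6:],s[24:]  1  'a'
   9  s[24:],s[27:]  0  ''
  10  s[27:],s[28:]  1  'b'
  11  s[28:],s[8:]  1  'b'
  12  s[8:],s[3:]  1  'b'
  13  s[3:],s[29:]  0  ''
  14  s[29:],s[19:]  1  'c'
  15  s[19:],s[22:]  1  'c'
  16  s[22:],s[21:]  0  ''
  17  s[21:],s[16:]  1  'd'
  18  s[16:],s[1:]  0  ''
  19  s[1:],s[17:]  2  'ea'
  20  s[17:],s[7:]  1  'e'
  21  s[7:],s[10:]  1  'e'
  22  s[10:],s[11:]  1  'e'
  23  s[11:],s[12:]  0  ''
  24  s[12:],s[23:]  2  'fa'
  25  s[23:],s[9:]  1  'f'
  26  s[9:],s[25:]  1  'f'
  27  s[25:],s[5:]  0  ''
  28  s[5:],s[26:]  1  'g'
  29  s[26:],s[4:]  1  'g'

n(n+1)/2 = 30·31/2 = 465
Σ LCP = 0 + 2 + 1 + 1 + 1 + 2 + 1 + 2 + 1 + 0 + 1 + 1 + 1 + 0 + 1 + 1 + 0 + 1 + 0 + 2 + 1 + 1 + 1 + 0 + 2 + 1 + 1 + 0 + 1 + 1 = 28
distinct = 465 − 28 = 437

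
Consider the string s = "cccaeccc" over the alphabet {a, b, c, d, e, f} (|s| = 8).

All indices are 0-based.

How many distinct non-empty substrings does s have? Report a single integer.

27

rank→(start, suffix):
  0 → (3, 'aeccc')
  1 → (7, 'c')
  2 → (2, 'caeccc')
  3 → (6, 'cc')
  4 → (1, 'ccaeccc')
  5 → (5, 'ccc')
  6 → (0, 'cccaeccc')
  7 → (4, 'eccc')

SA = [3, 7, 2, 6, 1, 5, 0, 4]
[i] adj suffixes → lcp
  [1] 3/7 → 0 ('')
  [2] 7/2 → 1 ('c')
  [3] 2/6 → 1 ('c')
  [4] 6/1 → 2 ('cc')
  [5] 1/5 → 2 ('cc')
  [6] 5/0 → 3 ('ccc')
  [7] 0/4 → 0 ('')

n(n+1)/2 = 8·9/2 = 36
Σ LCP = 0 + 0 + 1 + 1 + 2 + 2 + 3 + 0 = 9
distinct = 36 − 9 = 27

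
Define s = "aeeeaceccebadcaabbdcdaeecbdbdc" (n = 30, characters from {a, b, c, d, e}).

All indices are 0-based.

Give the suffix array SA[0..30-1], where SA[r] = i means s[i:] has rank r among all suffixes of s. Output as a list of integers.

[14, 15, 4, 11, 21, 0, 10, 16, 25, 27, 17, 29, 13, 24, 7, 19, 8, 5, 20, 26, 28, 12, 18, 3, 9, 23, 6, 2, 22, 1]

sorted suffixes:
  #0 SA[0]=14  'aabbdcdaeecbdbdc'
  #1 SA[1]=15  'abbdcdaeecbdbdc'
  #2 SA[2]=4  'aceccebadcaabbdcdaeecbdbdc'
  #3 SA[3]=11  'adcaabbdcdaeecbdbdc'
  #4 SA[4]=21  'aeecbdbdc'
  #5 SA[5]=0  'aeeeaceccebadcaabbdcdaeecbdbdc'
  #6 SA[6]=10  'badcaabbdcdaeecbdbdc'
  #7 SA[7]=16  'bbdcdaeecbdbdc'
  #8 SA[8]=25  'bdbdc'
  #9 SA[9]=27  'bdc'
  #10 SA[10]=17  'bdcdaeecbdbdc'
  #11 SA[11]=29  'c'
  #12 SA[12]=13  'caabbdcdaeecbdbdc'
  #13 SA[13]=24  'cbdbdc'
  #14 SA[14]=7  'ccebadcaabbdcdaeecbdbdc'
  #15 SA[15]=19  'cdaeecbdbdc'
  #16 SA[16]=8  'cebadcaabbdcdaeecbdbdc'
  #17 SA[17]=5  'ceccebadcaabbdcdaeecbdbdc'
  #18 SA[18]=20  'daeecbdbdc'
  #19 SA[19]=26  'dbdc'
  #20 SA[20]=28  'dc'
  #21 SA[21]=12  'dcaabbdcdaeecbdbdc'
  #22 SA[22]=18  'dcdaeecbdbdc'
  #23 SA[23]=3  'eaceccebadcaabbdcdaeecbdbdc'
  #24 SA[24]=9  'ebadcaabbdcdaeecbdbdc'
  #25 SA[25]=23  'ecbdbdc'
  #26 SA[26]=6  'eccebadcaabbdcdaeecbdbdc'
  #27 SA[27]=2  'eeaceccebadcaabbdcdaeecbdbdc'
  #28 SA[28]=22  'eecbdbdc'
  #29 SA[29]=1  'eeeaceccebadcaabbdcdaeecbdbdc'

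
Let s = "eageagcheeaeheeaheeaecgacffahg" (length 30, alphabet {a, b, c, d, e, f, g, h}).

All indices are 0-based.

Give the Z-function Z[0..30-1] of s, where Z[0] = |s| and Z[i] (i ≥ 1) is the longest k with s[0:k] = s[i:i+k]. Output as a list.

Z[0]=30
i=1: outside box; Z[1]=0
i=2: outside box; Z[2]=0
i=3: outside box; Z[3]=3 scan→box=[3,6)
i=4: min(r-i=2, Z[1]=0)=0; Z[4]=0
i=5: min(r-i=1, Z[2]=0)=0; Z[5]=0
i=6: outside box; Z[6]=0
i=7: outside box; Z[7]=0
i=8: outside box; Z[8]=1 scan→box=[8,9)
i=9: outside box; Z[9]=2 scan→box=[9,11)
i=10: min(r-i=1, Z[1]=0)=0; Z[10]=0
i=11: outside box; Z[11]=1 scan→box=[11,12)
i=12: outside box; Z[12]=0
i=13: outside box; Z[13]=1 scan→box=[13,14)
i=14: outside box; Z[14]=2 scan→box=[14,16)
i=15: min(r-i=1, Z[1]=0)=0; Z[15]=0
i=16: outside box; Z[16]=0
i=17: outside box; Z[17]=1 scan→box=[17,18)
i=18: outside box; Z[18]=2 scan→box=[18,20)
i=19: min(r-i=1, Z[1]=0)=0; Z[19]=0
i=20: outside box; Z[20]=1 scan→box=[20,21)
i=21: outside box; Z[21]=0
i=22: outside box; Z[22]=0
i=23: outside box; Z[23]=0
i=24: outside box; Z[24]=0
i=25: outside box; Z[25]=0
i=26: outside box; Z[26]=0
i=27: outside box; Z[27]=0
i=28: outside box; Z[28]=0
i=29: outside box; Z[29]=0

[30, 0, 0, 3, 0, 0, 0, 0, 1, 2, 0, 1, 0, 1, 2, 0, 0, 1, 2, 0, 1, 0, 0, 0, 0, 0, 0, 0, 0, 0]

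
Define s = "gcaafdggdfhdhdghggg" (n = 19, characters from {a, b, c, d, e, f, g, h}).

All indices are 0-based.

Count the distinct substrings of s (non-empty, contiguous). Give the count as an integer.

rank | idx | suffix
   0 |   2 | aafdggdfhdhdghggg
   1 |   3 | afdggdfhdhdghggg
   2 |   1 | caafdggdfhdhdghggg
   3 |   8 | dfhdhdghggg
   4 |   5 | dggdfhdhdghggg
   5 |  13 | dghggg
   6 |  11 | dhdghggg
   7 |   4 | fdggdfhdhdghggg
   8 |   9 | fhdhdghggg
   9 |  18 | g
  10 |   0 | gcaafdggdfhdhdghggg
  11 |   7 | gdfhdhdghggg
  12 |  17 | gg
  13 |   6 | ggdfhdhdghggg
  14 |  16 | ggg
  15 |  14 | ghggg
  16 |  12 | hdghggg
  17 |  10 | hdhdghggg
  18 |  15 | hggg

SA = [2, 3, 1, 8, 5, 13, 11, 4, 9, 18, 0, 7, 17, 6, 16, 14, 12, 10, 15]
i: (SA[i-1],SA[i]) lcp shared
  1: (2,3) 1 'a'
  2: (3,1) 0 ''
  3: (1,8) 0 ''
  4: (8,5) 1 'd'
  5: (5,13) 2 'dg'
  6: (13,11) 1 'd'
  7: (11,4) 0 ''
  8: (4,9) 1 'f'
  9: (9,18) 0 ''
  10: (18,0) 1 'g'
  11: (0,7) 1 'g'
  12: (7,17) 1 'g'
  13: (17,6) 2 'gg'
  14: (6,16) 2 'gg'
  15: (16,14) 1 'g'
  16: (14,12) 0 ''
  17: (12,10) 2 'hd'
  18: (10,15) 1 'h'

n(n+1)/2 = 19·20/2 = 190
Σ LCP = 0 + 1 + 0 + 0 + 1 + 2 + 1 + 0 + 1 + 0 + 1 + 1 + 1 + 2 + 2 + 1 + 0 + 2 + 1 = 17
distinct = 190 − 17 = 173

173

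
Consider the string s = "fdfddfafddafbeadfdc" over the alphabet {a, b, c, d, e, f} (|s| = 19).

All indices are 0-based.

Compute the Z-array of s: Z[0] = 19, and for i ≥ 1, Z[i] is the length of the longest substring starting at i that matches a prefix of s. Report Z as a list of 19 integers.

[19, 0, 2, 0, 0, 1, 0, 2, 0, 0, 0, 1, 0, 0, 0, 0, 2, 0, 0]

Z[0]=19
i=1: outside box; Z[1]=0
i=2: outside box; Z[2]=2 extend→box=[2,4)
i=3: min(r-i=1, Z[1]=0)=0; Z[3]=0
i=4: outside box; Z[4]=0
i=5: outside box; Z[5]=1 extend→box=[5,6)
i=6: outside box; Z[6]=0
i=7: outside box; Z[7]=2 extend→box=[7,9)
i=8: min(r-i=1, Z[1]=0)=0; Z[8]=0
i=9: outside box; Z[9]=0
i=10: outside box; Z[10]=0
i=11: outside box; Z[11]=1 extend→box=[11,12)
i=12: outside box; Z[12]=0
i=13: outside box; Z[13]=0
i=14: outside box; Z[14]=0
i=15: outside box; Z[15]=0
i=16: outside box; Z[16]=2 extend→box=[16,18)
i=17: min(r-i=1, Z[1]=0)=0; Z[17]=0
i=18: outside box; Z[18]=0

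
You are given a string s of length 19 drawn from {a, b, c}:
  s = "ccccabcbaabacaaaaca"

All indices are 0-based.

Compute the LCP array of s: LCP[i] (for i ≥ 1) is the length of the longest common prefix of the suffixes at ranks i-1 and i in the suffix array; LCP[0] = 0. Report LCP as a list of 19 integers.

[0, 1, 3, 2, 2, 1, 2, 1, 3, 0, 2, 1, 0, 2, 2, 1, 1, 2, 3]

rank→(start, suffix):
  0 → (18, 'a')
  1 → (13, 'aaaaca')
  2 → (14, 'aaaca')
  3 → (8, 'aabacaaaaca')
  4 → (15, 'aaca')
  5 → (9, 'abacaaaaca')
  6 → (4, 'abcbaabacaaaaca')
  7 → (16, 'aca')
  8 → (11, 'acaaaaca')
  9 → (7, 'baabacaaaaca')
  10 → (10, 'bacaaaaca')
  11 → (5, 'bcbaabacaaaaca')
  12 → (17, 'ca')
  13 → (12, 'caaaaca')
  14 → (3, 'cabcbaabacaaaaca')
  15 → (6, 'cbaabacaaaaca')
  16 → (2, 'ccabcbaabacaaaaca')
  17 → (1, 'cccabcbaabacaaaaca')
  18 → (0, 'ccccabcbaabacaaaaca')

SA = [18, 13, 14, 8, 15, 9, 4, 16, 11, 7, 10, 5, 17, 12, 3, 6, 2, 1, 0]
i: (SA[i-1],SA[i]) lcp shared
  1: (18,13) 1 'a'
  2: (13,14) 3 'aaa'
  3: (14,8) 2 'aa'
  4: (8,15) 2 'aa'
  5: (15,9) 1 'a'
  6: (9,4) 2 'ab'
  7: (4,16) 1 'a'
  8: (16,11) 3 'aca'
  9: (11,7) 0 ''
  10: (7,10) 2 'ba'
  11: (10,5) 1 'b'
  12: (5,17) 0 ''
  13: (17,12) 2 'ca'
  14: (12,3) 2 'ca'
  15: (3,6) 1 'c'
  16: (6,2) 1 'c'
  17: (2,1) 2 'cc'
  18: (1,0) 3 'ccc'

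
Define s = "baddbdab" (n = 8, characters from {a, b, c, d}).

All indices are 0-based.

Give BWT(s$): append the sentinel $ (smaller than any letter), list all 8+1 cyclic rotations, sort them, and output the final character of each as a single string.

rank  rotation   last
    0  $baddbdab  b
    1  ab$baddbd  d
    2  addbdab$b  b
    3  b$baddbda  a
    4  baddbdab$  $
    5  bdab$badd  d
    6  dab$baddb  b
    7  dbdab$bad  d
    8  ddbdab$ba  a

bdba$dbda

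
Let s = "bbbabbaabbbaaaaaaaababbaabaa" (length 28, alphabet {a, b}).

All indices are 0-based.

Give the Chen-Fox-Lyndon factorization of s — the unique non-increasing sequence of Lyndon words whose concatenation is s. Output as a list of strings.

emit factor 1: 'b' (i=0, period=1)
emit factor 2: 'b' (i=1, period=1)
emit factor 3: 'b' (i=2, period=1)
emit factor 4: 'abb' (i=3, period=3)
emit factor 5: 'aabbb' (i=6, period=5)
emit factor 6: 'aaaaaaaababbaab' (i=11, period=15)
emit factor 7: 'a' (i=26, period=1)
emit factor 8: 'a' (i=27, period=1)

["b", "b", "b", "abb", "aabbb", "aaaaaaaababbaab", "a", "a"]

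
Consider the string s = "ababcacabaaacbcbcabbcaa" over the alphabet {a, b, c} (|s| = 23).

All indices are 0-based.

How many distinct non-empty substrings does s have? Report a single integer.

237

rank | idx | suffix
   0 |  22 | a
   1 |  21 | aa
   2 |   9 | aaacbcbcabbcaa
   3 |  10 | aacbcbcabbcaa
   4 |   7 | abaaacbcbcabbcaa
   5 |   0 | ababcacabaaacbcbcabbcaa
   6 |  17 | abbcaa
   7 |   2 | abcacabaaacbcbcabbcaa
   8 |   5 | acabaaacbcbcabbcaa
   9 |  11 | acbcbcabbcaa
  10 |   8 | baaacbcbcabbcaa
  11 |   1 | babcacabaaacbcbcabbcaa
  12 |  18 | bbcaa
  13 |  19 | bcaa
  14 |  15 | bcabbcaa
  15 |   3 | bcacabaaacbcbcabbcaa
  16 |  13 | bcbcabbcaa
  17 |  20 | caa
  18 |   6 | cabaaacbcbcabbcaa
  19 |  16 | cabbcaa
  20 |   4 | cacabaaacbcbcabbcaa
  21 |  14 | cbcabbcaa
  22 |  12 | cbcbcabbcaa

SA = [22, 21, 9, 10, 7, 0, 17, 2, 5, 11, 8, 1, 18, 19, 15, 3, 13, 20, 6, 16, 4, 14, 12]
rank  pair      lcp
   1  s[22:],s[21:]  1  'a'
   2  s[21:],s[9:]  2  'aa'
   3  s[9:],s[10:]  2  'aa'
   4  s[10:],s[7:]  1  'a'
   5  s[7:],s[0:]  3  'aba'
   6  s[0:],s[17:]  2  'ab'
   7  s[17:],s[2:]  2  'ab'
   8  s[2:],s[5:]  1  'a'
   9  s[5:],s[11:]  2  'ac'
  10  s[11:],s[8:]  0  ''
  11  s[8:],s[1:]  2  'ba'
  12  s[1:],s[18:]  1  'b'
  13  s[18:],s[19:]  1  'b'
  14  s[19:],s[15:]  3  'bca'
  15  s[15:],s[3:]  3  'bca'
  16  s[3:],s[13:]  2  'bc'
  17  s[13:],s[20:]  0  ''
  18  s[20:],s[6:]  2  'ca'
  19  s[6:],s[16:]  3  'cab'
  20  s[16:],s[4:]  2  'ca'
  21  s[4:],s[14:]  1  'c'
  22  s[14:],s[12:]  3  'cbc'

n(n+1)/2 = 23·24/2 = 276
Σ LCP = 0 + 1 + 2 + 2 + 1 + 3 + 2 + 2 + 1 + 2 + 0 + 2 + 1 + 1 + 3 + 3 + 2 + 0 + 2 + 3 + 2 + 1 + 3 = 39
distinct = 276 − 39 = 237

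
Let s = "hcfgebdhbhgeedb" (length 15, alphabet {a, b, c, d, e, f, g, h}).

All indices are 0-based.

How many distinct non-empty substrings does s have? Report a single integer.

rank→(start, suffix):
  0 → (14, 'b')
  1 → (5, 'bdhbhgeedb')
  2 → (8, 'bhgeedb')
  3 → (1, 'cfgebdhbhgeedb')
  4 → (13, 'db')
  5 → (6, 'dhbhgeedb')
  6 → (4, 'ebdhbhgeedb')
  7 → (12, 'edb')
  8 → (11, 'eedb')
  9 → (2, 'fgebdhbhgeedb')
  10 → (3, 'gebdhbhgeedb')
  11 → (10, 'geedb')
  12 → (7, 'hbhgeedb')
  13 → (0, 'hcfgebdhbhgeedb')
  14 → (9, 'hgeedb')

SA = [14, 5, 8, 1, 13, 6, 4, 12, 11, 2, 3, 10, 7, 0, 9]
i: (SA[i-1],SA[i]) lcp shared
  1: (14,5) 1 'b'
  2: (5,8) 1 'b'
  3: (8,1) 0 ''
  4: (1,13) 0 ''
  5: (13,6) 1 'd'
  6: (6,4) 0 ''
  7: (4,12) 1 'e'
  8: (12,11) 1 'e'
  9: (11,2) 0 ''
  10: (2,3) 0 ''
  11: (3,10) 2 'ge'
  12: (10,7) 0 ''
  13: (7,0) 1 'h'
  14: (0,9) 1 'h'

n(n+1)/2 = 15·16/2 = 120
Σ LCP = 0 + 1 + 1 + 0 + 0 + 1 + 0 + 1 + 1 + 0 + 0 + 2 + 0 + 1 + 1 = 9
distinct = 120 − 9 = 111

111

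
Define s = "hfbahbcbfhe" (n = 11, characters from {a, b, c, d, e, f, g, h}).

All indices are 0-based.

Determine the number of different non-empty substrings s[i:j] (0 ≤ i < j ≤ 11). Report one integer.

sorted suffixes:
  #0 SA[0]=3  'ahbcbfhe'
  #1 SA[1]=2  'bahbcbfhe'
  #2 SA[2]=5  'bcbfhe'
  #3 SA[3]=7  'bfhe'
  #4 SA[4]=6  'cbfhe'
  #5 SA[5]=10  'e'
  #6 SA[6]=1  'fbahbcbfhe'
  #7 SA[7]=8  'fhe'
  #8 SA[8]=4  'hbcbfhe'
  #9 SA[9]=9  'he'
  #10 SA[10]=0  'hfbahbcbfhe'

SA = [3, 2, 5, 7, 6, 10, 1, 8, 4, 9, 0]
[i] adj suffixes → lcp
  [1] 3/2 → 0 ('')
  [2] 2/5 → 1 ('b')
  [3] 5/7 → 1 ('b')
  [4] 7/6 → 0 ('')
  [5] 6/10 → 0 ('')
  [6] 10/1 → 0 ('')
  [7] 1/8 → 1 ('f')
  [8] 8/4 → 0 ('')
  [9] 4/9 → 1 ('h')
  [10] 9/0 → 1 ('h')

n(n+1)/2 = 11·12/2 = 66
Σ LCP = 0 + 0 + 1 + 1 + 0 + 0 + 0 + 1 + 0 + 1 + 1 = 5
distinct = 66 − 5 = 61

61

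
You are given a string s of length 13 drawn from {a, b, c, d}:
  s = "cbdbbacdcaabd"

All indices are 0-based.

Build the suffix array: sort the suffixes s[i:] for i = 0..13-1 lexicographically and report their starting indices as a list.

rank | idx | suffix
   0 |   9 | aabd
   1 |  10 | abd
   2 |   5 | acdcaabd
   3 |   4 | bacdcaabd
   4 |   3 | bbacdcaabd
   5 |  11 | bd
   6 |   1 | bdbbacdcaabd
   7 |   8 | caabd
   8 |   0 | cbdbbacdcaabd
   9 |   6 | cdcaabd
  10 |  12 | d
  11 |   2 | dbbacdcaabd
  12 |   7 | dcaabd

[9, 10, 5, 4, 3, 11, 1, 8, 0, 6, 12, 2, 7]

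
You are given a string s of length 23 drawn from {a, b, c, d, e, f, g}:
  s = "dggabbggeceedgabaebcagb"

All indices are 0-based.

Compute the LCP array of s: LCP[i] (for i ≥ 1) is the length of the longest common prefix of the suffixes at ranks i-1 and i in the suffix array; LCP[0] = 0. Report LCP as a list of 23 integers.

rank→(start, suffix):
  0 → (14, 'abaebcagb')
  1 → (3, 'abbggeceedgabaebcagb')
  2 → (16, 'aebcagb')
  3 → (20, 'agb')
  4 → (22, 'b')
  5 → (15, 'baebcagb')
  6 → (4, 'bbggeceedgabaebcagb')
  7 → (18, 'bcagb')
  8 → (5, 'bggeceedgabaebcagb')
  9 → (19, 'cagb')
  10 → (9, 'ceedgabaebcagb')
  11 → (12, 'dgabaebcagb')
  12 → (0, 'dggabbggeceedgabaebcagb')
  13 → (17, 'ebcagb')
  14 → (8, 'eceedgabaebcagb')
  15 → (11, 'edgabaebcagb')
  16 → (10, 'eedgabaebcagb')
  17 → (13, 'gabaebcagb')
  18 → (2, 'gabbggeceedgabaebcagb')
  19 → (21, 'gb')
  20 → (7, 'geceedgabaebcagb')
  21 → (1, 'ggabbggeceedgabaebcagb')
  22 → (6, 'ggeceedgabaebcagb')

SA = [14, 3, 16, 20, 22, 15, 4, 18, 5, 19, 9, 12, 0, 17, 8, 11, 10, 13, 2, 21, 7, 1, 6]
rank  pair      lcp
   1  s[14:],s[3:]  2  'ab'
   2  s[3:],s[16:]  1  'a'
   3  s[16:],s[20:]  1  'a'
   4  s[20:],s[22:]  0  ''
   5  s[22:],s[15:]  1  'b'
   6  s[15:],s[4:]  1  'b'
   7  s[4:],s[18:]  1  'b'
   8  s[18:],s[5:]  1  'b'
   9  s[5:],s[19:]  0  ''
  10  s[19:],s[9:]  1  'c'
  11  s[9:],s[12:]  0  ''
  12  s[12:],s[0:]  2  'dg'
  13  s[0:],s[17:]  0  ''
  14  s[17:],s[8:]  1  'e'
  15  s[8:],s[11:]  1  'e'
  16  s[11:],s[10:]  1  'e'
  17  s[10:],s[13:]  0  ''
  18  s[13:],s[2:]  3  'gab'
  19  s[2:],s[21:]  1  'g'
  20  s[21:],s[7:]  1  'g'
  21  s[7:],s[1:]  1  'g'
  22  s[1:],s[6:]  2  'gg'

[0, 2, 1, 1, 0, 1, 1, 1, 1, 0, 1, 0, 2, 0, 1, 1, 1, 0, 3, 1, 1, 1, 2]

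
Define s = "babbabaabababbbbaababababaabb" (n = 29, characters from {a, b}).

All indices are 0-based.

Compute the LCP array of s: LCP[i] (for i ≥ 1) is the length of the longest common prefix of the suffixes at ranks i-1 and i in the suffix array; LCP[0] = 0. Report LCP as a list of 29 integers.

rank→(start, suffix):
  0 → (16, 'aababababaabb')
  1 → (6, 'aabababbbbaababababaabb')
  2 → (25, 'aabb')
  3 → (4, 'abaabababbbbaababababaabb')
  4 → (23, 'abaabb')
  5 → (21, 'ababaabb')
  6 → (19, 'abababaabb')
  7 → (17, 'ababababaabb')
  8 → (7, 'abababbbbaababababaabb')
  9 → (9, 'ababbbbaababababaabb')
  10 → (26, 'abb')
  11 → (1, 'abbabaabababbbbaababababaabb')
  12 → (11, 'abbbbaababababaabb')
  13 → (28, 'b')
  14 → (15, 'baababababaabb')
  15 → (5, 'baabababbbbaababababaabb')
  16 → (24, 'baabb')
  17 → (3, 'babaabababbbbaababababaabb')
  18 → (22, 'babaabb')
  19 → (20, 'bababaabb')
  20 → (18, 'babababaabb')
  21 → (8, 'bababbbbaababababaabb')
  22 → (0, 'babbabaabababbbbaababababaabb')
  23 → (10, 'babbbbaababababaabb')
  24 → (27, 'bb')
  25 → (14, 'bbaababababaabb')
  26 → (2, 'bbabaabababbbbaababababaabb')
  27 → (13, 'bbbaababababaabb')
  28 → (12, 'bbbbaababababaabb')

SA = [16, 6, 25, 4, 23, 21, 19, 17, 7, 9, 26, 1, 11, 28, 15, 5, 24, 3, 22, 20, 18, 8, 0, 10, 27, 14, 2, 13, 12]
rank  pair      lcp
   1  s[16:],s[6:]  7  'aababab'
   2  s[6:],s[25:]  3  'aab'
   3  s[25:],s[4:]  1  'a'
   4  s[4:],s[23:]  5  'abaab'
   5  s[23:],s[21:]  3  'aba'
   6  s[21:],s[19:]  5  'ababa'
   7  s[19:],s[17:]  7  'abababa'
   8  s[17:],s[7:]  6  'ababab'
   9  s[7:],s[9:]  4  'abab'
  10  s[9:],s[26:]  2  'ab'
  11  s[26:],s[1:]  3  'abb'
  12  s[1:],s[11:]  3  'abb'
  13  s[11:],s[28:]  0  ''
  14  s[28:],s[15:]  1  'b'
  15  s[15:],s[5:]  8  'baababab'
  16  s[5:],s[24:]  4  'baab'
  17  s[24:],s[3:]  2  'ba'
  18  s[3:],s[22:]  6  'babaab'
  19  s[22:],s[20:]  4  'baba'
  20  s[20:],s[18:]  6  'bababa'
  21  s[18:],s[8:]  5  'babab'
  22  s[8:],s[0:]  3  'bab'
  23  s[0:],s[10:]  4  'babb'
  24  s[10:],s[27:]  1  'b'
  25  s[27:],s[14:]  2  'bb'
  26  s[14:],s[2:]  3  'bba'
  27  s[2:],s[13:]  2  'bb'
  28  s[13:],s[12:]  3  'bbb'

[0, 7, 3, 1, 5, 3, 5, 7, 6, 4, 2, 3, 3, 0, 1, 8, 4, 2, 6, 4, 6, 5, 3, 4, 1, 2, 3, 2, 3]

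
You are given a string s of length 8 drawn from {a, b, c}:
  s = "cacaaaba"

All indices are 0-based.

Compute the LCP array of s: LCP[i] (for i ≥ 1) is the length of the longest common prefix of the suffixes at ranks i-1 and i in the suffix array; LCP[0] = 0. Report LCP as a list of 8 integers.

[0, 1, 2, 1, 1, 0, 0, 2]

rank→(start, suffix):
  0 → (7, 'a')
  1 → (3, 'aaaba')
  2 → (4, 'aaba')
  3 → (5, 'aba')
  4 → (1, 'acaaaba')
  5 → (6, 'ba')
  6 → (2, 'caaaba')
  7 → (0, 'cacaaaba')

SA = [7, 3, 4, 5, 1, 6, 2, 0]
[i] adj suffixes → lcp
  [1] 7/3 → 1 ('a')
  [2] 3/4 → 2 ('aa')
  [3] 4/5 → 1 ('a')
  [4] 5/1 → 1 ('a')
  [5] 1/6 → 0 ('')
  [6] 6/2 → 0 ('')
  [7] 2/0 → 2 ('ca')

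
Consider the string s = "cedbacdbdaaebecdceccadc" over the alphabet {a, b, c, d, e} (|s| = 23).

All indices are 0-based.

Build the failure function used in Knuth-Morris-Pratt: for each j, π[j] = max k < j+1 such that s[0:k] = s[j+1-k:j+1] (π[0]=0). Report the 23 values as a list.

π[0] = 0
j=1 s[j]='e': π[1]=0 (border '')
j=2 s[j]='d': π[2]=0 (border '')
j=3 s[j]='b': π[3]=0 (border '')
j=4 s[j]='a': π[4]=0 (border '')
j=5 s[j]='c': π[5]=1 (border 'c')
j=6 s[j]='d': k: 1→0; π[6]=0 (border '')
j=7 s[j]='b': π[7]=0 (border '')
j=8 s[j]='d': π[8]=0 (border '')
j=9 s[j]='a': π[9]=0 (border '')
j=10 s[j]='a': π[10]=0 (border '')
j=11 s[j]='e': π[11]=0 (border '')
j=12 s[j]='b': π[12]=0 (border '')
j=13 s[j]='e': π[13]=0 (border '')
j=14 s[j]='c': π[14]=1 (border 'c')
j=15 s[j]='d': k: 1→0; π[15]=0 (border '')
j=16 s[j]='c': π[16]=1 (border 'c')
j=17 s[j]='e': π[17]=2 (border 'ce')
j=18 s[j]='c': k: 2→0; π[18]=1 (border 'c')
j=19 s[j]='c': k: 1→0; π[19]=1 (border 'c')
j=20 s[j]='a': k: 1→0; π[20]=0 (border '')
j=21 s[j]='d': π[21]=0 (border '')
j=22 s[j]='c': π[22]=1 (border 'c')

[0, 0, 0, 0, 0, 1, 0, 0, 0, 0, 0, 0, 0, 0, 1, 0, 1, 2, 1, 1, 0, 0, 1]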